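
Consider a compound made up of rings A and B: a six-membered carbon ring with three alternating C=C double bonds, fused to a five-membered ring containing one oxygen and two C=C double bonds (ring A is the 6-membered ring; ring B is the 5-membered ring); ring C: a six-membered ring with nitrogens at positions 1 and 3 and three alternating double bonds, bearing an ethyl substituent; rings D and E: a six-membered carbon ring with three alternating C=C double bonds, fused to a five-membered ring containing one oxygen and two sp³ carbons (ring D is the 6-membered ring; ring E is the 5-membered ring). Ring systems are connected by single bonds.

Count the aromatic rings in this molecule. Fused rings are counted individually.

4

Rings A and B form a fused bicyclic system (with one oxygen) with 9 sp² atoms and 10 π electrons from ring double bonds plus a heteroatom lone pair. 10 = 4(2)+2, so the system is aromatic and both rings count as aromatic (benzofuran).
Ring C is fully conjugated (every ring atom contributes a p orbital); 3 ring double bonds give 6 π electrons. That satisfies 4n+2 with n=1, so ring C is aromatic (pyrimidine).
Ring D is fully conjugated (every ring atom contributes a p orbital); 3 ring double bonds give 6 π electrons. That satisfies 4n+2 with n=1, so ring D is aromatic (benzene ring).
Ring E has two sp³ carbons, so it is not fully conjugated — not aromatic (oxolane ring).
Aromatic: A, B, C, D. Total: 4.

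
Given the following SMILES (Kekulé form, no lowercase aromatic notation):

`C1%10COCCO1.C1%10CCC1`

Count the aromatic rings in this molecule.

0

The SMILES encodes a six-membered saturated ring with oxygens at positions 1 and 4; a four-membered saturated carbon ring.
The 6-membered ring with two oxygens (1,4) has only sp³ atoms, so it is not fully conjugated — not aromatic (1,4-dioxane).
The 4-membered ring has only sp³ atoms, so it is not fully conjugated — not aromatic (cyclobutane).
None of the rings are aromatic. Total: 0.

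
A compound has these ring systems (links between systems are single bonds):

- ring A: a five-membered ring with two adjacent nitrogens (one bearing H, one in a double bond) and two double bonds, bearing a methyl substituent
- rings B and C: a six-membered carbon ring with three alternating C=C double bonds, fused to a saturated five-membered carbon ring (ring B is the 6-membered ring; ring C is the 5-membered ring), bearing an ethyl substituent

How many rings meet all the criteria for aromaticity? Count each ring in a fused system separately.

2

Ring A is fully conjugated (every ring atom contributes a p orbital); 2 ring double bonds (4 π electrons) plus a heteroatom lone pair (2) give 6 π electrons. That satisfies 4n+2 with n=1, so ring A is aromatic (pyrazole).
Ring B has a continuous p-orbital overlap around the ring; 3 ring double bonds give 6 π electrons. That satisfies 4n+2 with n=1, so ring B is aromatic (benzene ring).
Ring C has three sp³ carbons, so it is not fully conjugated — not aromatic (cyclopentane ring).
Aromatic: A, B. Total: 2.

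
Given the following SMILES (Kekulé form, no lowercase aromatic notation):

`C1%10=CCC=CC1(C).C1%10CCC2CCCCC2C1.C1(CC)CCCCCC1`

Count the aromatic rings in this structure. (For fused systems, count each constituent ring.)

0

The SMILES encodes a six-membered carbon ring with two isolated C=C double bonds and two sp³ carbons; two fused six-membered saturated carbon rings; a seven-membered saturated carbon ring.
The 6-membered ring has two sp³ carbons, so it is not fully conjugated — not aromatic (1,4-cyclohexadiene).
The second 6-membered ring has only sp³ atoms, so it is not fully conjugated — not aromatic (cyclohexane ring).
The third 6-membered ring has only sp³ atoms, so it is not fully conjugated — not aromatic (cyclohexane ring).
The 7-membered ring has only sp³ atoms, so it is not fully conjugated — not aromatic (cycloheptane).
None of the rings are aromatic. Total: 0.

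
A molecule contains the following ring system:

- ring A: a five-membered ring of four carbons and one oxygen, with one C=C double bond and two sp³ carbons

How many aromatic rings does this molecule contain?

0

Ring A has two sp³ carbons, so it is not fully conjugated — not aromatic (2,3-dihydrofuran).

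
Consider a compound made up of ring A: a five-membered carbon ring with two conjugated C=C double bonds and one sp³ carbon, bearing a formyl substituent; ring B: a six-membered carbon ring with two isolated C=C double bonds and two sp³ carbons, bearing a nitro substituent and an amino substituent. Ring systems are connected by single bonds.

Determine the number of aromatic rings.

Ring A has one sp³ carbon, so it is not fully conjugated — not aromatic (cyclopentadiene).
Ring B has two sp³ carbons, so it is not fully conjugated — not aromatic (1,4-cyclohexadiene).
No ring is aromatic. Total: 0.

0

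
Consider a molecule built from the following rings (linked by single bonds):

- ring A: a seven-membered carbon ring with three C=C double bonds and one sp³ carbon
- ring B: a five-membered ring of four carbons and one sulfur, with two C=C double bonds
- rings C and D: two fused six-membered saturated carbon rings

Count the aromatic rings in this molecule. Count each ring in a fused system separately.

1

Ring A has one sp³ carbon, so it is not fully conjugated — not aromatic (cycloheptatriene).
Ring B has a continuous p-orbital overlap around the ring; 2 ring double bonds (4 π electrons) plus a heteroatom lone pair (2) give 6 π electrons. 6 = 4(1)+2, so ring B is aromatic (thiophene).
Ring C has only sp³ atoms, so it is not fully conjugated — not aromatic (cyclohexane ring).
Ring D has only sp³ atoms, so it is not fully conjugated — not aromatic (cyclohexane ring).
Aromatic: B. Total: 1.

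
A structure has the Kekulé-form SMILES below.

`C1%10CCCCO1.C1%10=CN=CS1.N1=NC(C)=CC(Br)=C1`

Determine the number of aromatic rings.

2

The SMILES encodes a six-membered saturated ring of five carbons and one oxygen; a five-membered ring with a sulfur at position 1 and a nitrogen at position 3 (in a C=N bond), with two double bonds; a six-membered ring with two adjacent nitrogens and three alternating double bonds.
The 6-membered ring with one oxygen has only sp³ atoms, so it is not fully conjugated — not aromatic (tetrahydropyran).
The 5-membered ring with one sulfur and one =N– has a continuous p-orbital overlap around the ring; 2 ring double bonds (4 π electrons) plus a heteroatom lone pair (2) give 6 π electrons. That satisfies 4n+2 with n=1, so it is aromatic (thiazole).
The 6-membered ring with two nitrogens (1,2) is planar and fully conjugated; 3 ring double bonds give 6 π electrons. 6 = 4(1)+2, so it is aromatic (pyridazine).
2 of the 3 rings are aromatic. Total: 2.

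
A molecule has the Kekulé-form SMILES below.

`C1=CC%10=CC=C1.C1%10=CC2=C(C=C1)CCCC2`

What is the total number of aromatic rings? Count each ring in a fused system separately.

2

The SMILES encodes a six-membered carbon ring with three alternating C=C double bonds; a six-membered carbon ring with three alternating C=C double bonds, fused to a saturated six-membered carbon ring.
The 6-membered ring is fully conjugated (every ring atom contributes a p orbital); 3 ring double bonds give 6 π electrons. That satisfies 4n+2 with n=1, so it is aromatic (benzene).
The second 6-membered ring is fully conjugated (every ring atom contributes a p orbital); 3 ring double bonds give 6 π electrons. That satisfies 4n+2 with n=1, so it is aromatic (benzene ring).
The third 6-membered ring has four sp³ carbons, so it is not fully conjugated — not aromatic (cyclohexane ring).
2 of the 3 rings are aromatic. Total: 2.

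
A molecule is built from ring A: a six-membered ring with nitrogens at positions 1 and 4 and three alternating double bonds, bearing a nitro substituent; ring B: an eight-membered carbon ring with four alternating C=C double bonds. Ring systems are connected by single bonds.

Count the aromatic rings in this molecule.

Ring A has a continuous p-orbital overlap around the ring; 3 ring double bonds give 6 π electrons. Since 6 = 4n+2 (n=1), ring A is aromatic (pyrazine).
Ring B has only sp² ring atoms; a planar conformation would have a fully conjugated π system of 8 electrons. But 8 = 4(2), which is 4n not 4n+2, so ring B is not aromatic (cyclooctatetraene) — cyclooctatetraene distorts into a non-planar tub to avoid antiaromaticity.
Aromatic: A. Total: 1.

1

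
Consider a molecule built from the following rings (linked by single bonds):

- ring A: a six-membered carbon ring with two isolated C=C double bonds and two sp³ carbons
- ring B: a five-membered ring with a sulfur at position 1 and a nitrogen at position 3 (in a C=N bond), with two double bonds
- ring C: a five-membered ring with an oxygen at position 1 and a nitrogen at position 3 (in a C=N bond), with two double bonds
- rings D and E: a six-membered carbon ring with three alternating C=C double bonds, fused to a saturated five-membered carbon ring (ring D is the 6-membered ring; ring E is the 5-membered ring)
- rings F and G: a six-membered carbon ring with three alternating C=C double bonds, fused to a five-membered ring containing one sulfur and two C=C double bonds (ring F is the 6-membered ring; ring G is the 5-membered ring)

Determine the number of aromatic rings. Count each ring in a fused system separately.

5

Ring A has two sp³ carbons, so it is not fully conjugated — not aromatic (1,4-cyclohexadiene).
Ring B is planar and fully conjugated; 2 ring double bonds (4 π electrons) plus a heteroatom lone pair (2) give 6 π electrons. That satisfies 4n+2 with n=1, so ring B is aromatic (thiazole).
Ring C is planar and fully conjugated; 2 ring double bonds (4 π electrons) plus a heteroatom lone pair (2) give 6 π electrons. That satisfies 4n+2 with n=1, so ring C is aromatic (oxazole).
Ring D has a continuous p-orbital overlap around the ring; 3 ring double bonds give 6 π electrons. 6 = 4(1)+2, so ring D is aromatic (benzene ring).
Ring E has three sp³ carbons, so it is not fully conjugated — not aromatic (cyclopentane ring).
Rings F and G form a fused bicyclic system (with one sulfur) with 9 sp² atoms and 10 π electrons from ring double bonds plus a heteroatom lone pair. 10 = 4(2)+2, so the system is aromatic and both rings count as aromatic (benzothiophene).
Aromatic: B, C, D, F, G. Total: 5.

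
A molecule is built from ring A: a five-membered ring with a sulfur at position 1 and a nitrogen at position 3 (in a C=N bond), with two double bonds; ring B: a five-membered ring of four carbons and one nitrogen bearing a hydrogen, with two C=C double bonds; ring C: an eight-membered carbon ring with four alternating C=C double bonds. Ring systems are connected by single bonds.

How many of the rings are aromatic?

2

Ring A is fully conjugated (every ring atom contributes a p orbital); 2 ring double bonds (4 π electrons) plus a heteroatom lone pair (2) give 6 π electrons. Since 6 = 4n+2 (n=1), ring A is aromatic (thiazole).
Ring B is fully conjugated (every ring atom contributes a p orbital); 2 ring double bonds (4 π electrons) plus a heteroatom lone pair (2) give 6 π electrons. That satisfies 4n+2 with n=1, so ring B is aromatic (pyrrole).
Ring C has only sp² ring atoms; a planar conformation would have a fully conjugated π system of 8 electrons. But 8 = 4(2), which is 4n not 4n+2, so ring C is not aromatic (cyclooctatetraene) — cyclooctatetraene distorts into a non-planar tub to avoid antiaromaticity.
Aromatic: A, B. Total: 2.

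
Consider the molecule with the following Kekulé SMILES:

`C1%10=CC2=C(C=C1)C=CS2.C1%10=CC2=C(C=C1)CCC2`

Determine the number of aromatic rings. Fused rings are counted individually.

3

The SMILES encodes a six-membered carbon ring with three alternating C=C double bonds, fused to a five-membered ring containing one sulfur and two C=C double bonds; a six-membered carbon ring with three alternating C=C double bonds, fused to a saturated five-membered carbon ring.
The fused 6/5-membered bicyclic (with one sulfur) is a single π system with 9 sp² atoms and 10 π electrons from ring double bonds plus a heteroatom lone pair. 10 = 4(2)+2, so the system is aromatic and both rings count as aromatic (benzothiophene).
The 6-membered ring has a continuous p-orbital overlap around the ring; 3 ring double bonds give 6 π electrons. That satisfies 4n+2 with n=1, so it is aromatic (benzene ring).
The 5-membered ring has three sp³ carbons, so it is not fully conjugated — not aromatic (cyclopentane ring).
3 of the 4 rings are aromatic. Total: 3.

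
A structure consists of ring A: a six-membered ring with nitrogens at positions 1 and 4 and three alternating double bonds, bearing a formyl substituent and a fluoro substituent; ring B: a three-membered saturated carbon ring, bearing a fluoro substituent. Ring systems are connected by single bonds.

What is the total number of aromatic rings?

Ring A is planar and fully conjugated; 3 ring double bonds give 6 π electrons. 6 = 4(1)+2, so ring A is aromatic (pyrazine).
Ring B has only sp³ atoms, so it is not fully conjugated — not aromatic (cyclopropane).
Aromatic: A. Total: 1.

1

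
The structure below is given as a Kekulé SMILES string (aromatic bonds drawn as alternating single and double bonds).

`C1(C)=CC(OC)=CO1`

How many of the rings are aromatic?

1

The SMILES encodes a five-membered ring of four carbons and one oxygen, with two C=C double bonds.
The 5-membered ring with one oxygen has a continuous p-orbital overlap around the ring; 2 ring double bonds (4 π electrons) plus a heteroatom lone pair (2) give 6 π electrons. Since 6 = 4n+2 (n=1), it is aromatic (furan).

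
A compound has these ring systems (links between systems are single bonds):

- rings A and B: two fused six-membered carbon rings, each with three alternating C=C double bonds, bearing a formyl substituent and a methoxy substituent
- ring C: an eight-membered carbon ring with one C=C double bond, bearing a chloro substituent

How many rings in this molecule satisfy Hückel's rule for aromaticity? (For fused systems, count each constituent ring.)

Rings A and B form a fused bicyclic system with 10 sp² atoms and 10 π electrons from ring double bonds. 10 = 4(2)+2, so the system is aromatic and both rings count as aromatic (naphthalene).
Ring C has six sp³ carbons, so it is not fully conjugated — not aromatic (cyclooctene).
Aromatic: A, B. Total: 2.

2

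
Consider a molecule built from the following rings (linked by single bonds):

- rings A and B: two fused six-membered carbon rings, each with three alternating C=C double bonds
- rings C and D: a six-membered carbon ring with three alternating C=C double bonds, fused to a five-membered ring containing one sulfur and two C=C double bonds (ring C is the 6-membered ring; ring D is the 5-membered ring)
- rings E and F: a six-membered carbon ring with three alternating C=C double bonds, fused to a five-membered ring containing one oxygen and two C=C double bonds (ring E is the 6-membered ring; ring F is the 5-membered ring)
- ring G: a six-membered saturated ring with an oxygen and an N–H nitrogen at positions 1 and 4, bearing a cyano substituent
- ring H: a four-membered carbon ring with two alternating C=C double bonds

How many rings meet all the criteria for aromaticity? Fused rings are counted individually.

Rings A and B form a fused bicyclic system with 10 sp² atoms and 10 π electrons from ring double bonds. 10 = 4(2)+2, so the system is aromatic and both rings count as aromatic (naphthalene).
Rings C and D form a fused bicyclic system (with one sulfur) with 9 sp² atoms and 10 π electrons from ring double bonds plus a heteroatom lone pair. 10 = 4(2)+2, so the system is aromatic and both rings count as aromatic (benzothiophene).
Rings E and F form a fused bicyclic system (with one oxygen) with 9 sp² atoms and 10 π electrons from ring double bonds plus a heteroatom lone pair. 10 = 4(2)+2, so the system is aromatic and both rings count as aromatic (benzofuran).
Ring G has only sp³ atoms, so it is not fully conjugated — not aromatic (morpholine).
Ring H has only sp² ring atoms; a planar conformation would have a fully conjugated π system of 4 electrons. But 4 = 4(1), which is 4n not 4n+2, so ring H is not aromatic (cyclobutadiene) — cyclobutadiene is antiaromatic and distorts to a rectangle.
Aromatic: A, B, C, D, E, F. Total: 6.

6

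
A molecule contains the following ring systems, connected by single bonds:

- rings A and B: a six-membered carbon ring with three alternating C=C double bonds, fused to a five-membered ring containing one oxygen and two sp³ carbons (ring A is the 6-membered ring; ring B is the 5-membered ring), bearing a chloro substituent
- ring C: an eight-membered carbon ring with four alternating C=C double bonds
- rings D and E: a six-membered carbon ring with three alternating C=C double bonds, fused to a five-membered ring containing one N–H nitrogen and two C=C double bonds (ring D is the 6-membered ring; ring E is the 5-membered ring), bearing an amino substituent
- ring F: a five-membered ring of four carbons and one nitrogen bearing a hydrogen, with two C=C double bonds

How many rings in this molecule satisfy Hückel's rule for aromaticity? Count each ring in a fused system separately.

4

Ring A has a continuous p-orbital overlap around the ring; 3 ring double bonds give 6 π electrons. Since 6 = 4n+2 (n=1), ring A is aromatic (benzene ring).
Ring B has two sp³ carbons, so it is not fully conjugated — not aromatic (oxolane ring).
Ring C has only sp² ring atoms; a planar conformation would have a fully conjugated π system of 8 electrons. But 8 = 4(2), which is 4n not 4n+2, so ring C is not aromatic (cyclooctatetraene) — cyclooctatetraene distorts into a non-planar tub to avoid antiaromaticity.
Rings D and E form a fused bicyclic system (with one N–H) with 9 sp² atoms and 10 π electrons from ring double bonds plus a heteroatom lone pair. 10 = 4(2)+2, so the system is aromatic and both rings count as aromatic (indole).
Ring F is fully conjugated (every ring atom contributes a p orbital); 2 ring double bonds (4 π electrons) plus a heteroatom lone pair (2) give 6 π electrons. 6 = 4(1)+2, so ring F is aromatic (pyrrole).
Aromatic: A, D, E, F. Total: 4.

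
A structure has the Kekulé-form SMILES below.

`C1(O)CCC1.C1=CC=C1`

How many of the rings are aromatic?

0

The SMILES encodes a four-membered saturated carbon ring; a four-membered carbon ring with two alternating C=C double bonds.
The 4-membered ring has only sp³ atoms, so it is not fully conjugated — not aromatic (cyclobutane).
The second 4-membered ring has only sp² ring atoms; a planar conformation would have a fully conjugated π system of 4 electrons. But 4 = 4(1), which is 4n not 4n+2, so it is not aromatic (cyclobutadiene) — cyclobutadiene is antiaromatic and distorts to a rectangle.
None of the rings are aromatic. Total: 0.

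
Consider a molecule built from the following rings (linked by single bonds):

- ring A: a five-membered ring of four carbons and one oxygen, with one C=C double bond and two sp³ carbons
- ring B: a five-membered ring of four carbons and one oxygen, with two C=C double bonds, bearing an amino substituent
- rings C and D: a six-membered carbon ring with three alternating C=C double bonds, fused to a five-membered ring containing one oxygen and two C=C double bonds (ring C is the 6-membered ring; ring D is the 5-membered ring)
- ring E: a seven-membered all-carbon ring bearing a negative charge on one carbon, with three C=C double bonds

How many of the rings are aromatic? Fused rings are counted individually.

3

Ring A has two sp³ carbons, so it is not fully conjugated — not aromatic (2,3-dihydrofuran).
Ring B is fully conjugated (every ring atom contributes a p orbital); 2 ring double bonds (4 π electrons) plus a heteroatom lone pair (2) give 6 π electrons. Since 6 = 4n+2 (n=1), ring B is aromatic (furan).
Rings C and D form a fused bicyclic system (with one oxygen) with 9 sp² atoms and 10 π electrons from ring double bonds plus a heteroatom lone pair. 10 = 4(2)+2, so the system is aromatic and both rings count as aromatic (benzofuran).
Ring E has only sp² ring atoms; a planar conformation would have a fully conjugated π system of 8 electrons. But 8 = 4(2), which is 4n not 4n+2, so ring E is not aromatic (cycloheptatrienyl anion).
Aromatic: B, C, D. Total: 3.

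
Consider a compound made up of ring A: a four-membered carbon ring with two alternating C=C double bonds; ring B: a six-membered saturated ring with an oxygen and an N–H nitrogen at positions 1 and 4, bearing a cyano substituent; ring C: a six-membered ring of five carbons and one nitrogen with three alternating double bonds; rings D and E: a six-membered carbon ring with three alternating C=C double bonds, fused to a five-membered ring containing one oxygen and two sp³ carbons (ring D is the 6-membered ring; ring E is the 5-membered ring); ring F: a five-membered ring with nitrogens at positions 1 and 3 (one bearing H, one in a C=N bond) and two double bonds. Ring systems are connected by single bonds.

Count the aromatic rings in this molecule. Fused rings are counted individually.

3

Ring A has only sp² ring atoms; a planar conformation would have a fully conjugated π system of 4 electrons. But 4 = 4(1), which is 4n not 4n+2, so ring A is not aromatic (cyclobutadiene) — cyclobutadiene is antiaromatic and distorts to a rectangle.
Ring B has only sp³ atoms, so it is not fully conjugated — not aromatic (morpholine).
Ring C is fully conjugated (every ring atom contributes a p orbital); 3 ring double bonds give 6 π electrons. Since 6 = 4n+2 (n=1), ring C is aromatic (pyridine).
Ring D is fully conjugated (every ring atom contributes a p orbital); 3 ring double bonds give 6 π electrons. That satisfies 4n+2 with n=1, so ring D is aromatic (benzene ring).
Ring E has two sp³ carbons, so it is not fully conjugated — not aromatic (oxolane ring).
Ring F has a continuous p-orbital overlap around the ring; 2 ring double bonds (4 π electrons) plus a heteroatom lone pair (2) give 6 π electrons. That satisfies 4n+2 with n=1, so ring F is aromatic (imidazole).
Aromatic: C, D, F. Total: 3.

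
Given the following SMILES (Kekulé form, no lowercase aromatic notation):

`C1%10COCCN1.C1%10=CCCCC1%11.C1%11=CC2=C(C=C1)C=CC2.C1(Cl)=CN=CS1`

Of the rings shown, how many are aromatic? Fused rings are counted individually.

2

The SMILES encodes a six-membered saturated ring with an oxygen and an N–H nitrogen at positions 1 and 4; a six-membered carbon ring with one C=C double bond; a six-membered carbon ring with three alternating C=C double bonds, fused to a five-membered carbon ring containing one C=C double bond and one sp³ carbon; a five-membered ring with a sulfur at position 1 and a nitrogen at position 3 (in a C=N bond), with two double bonds.
The 6-membered ring with one oxygen and one N–H (1,4) has only sp³ atoms, so it is not fully conjugated — not aromatic (morpholine).
The 6-membered ring has four sp³ carbons, so it is not fully conjugated — not aromatic (cyclohexene).
The second 6-membered ring is fully conjugated (every ring atom contributes a p orbital); 3 ring double bonds give 6 π electrons. 6 = 4(1)+2, so it is aromatic (benzene ring).
The 5-membered ring has one sp³ carbon, so it is not fully conjugated — not aromatic (cyclopentene ring).
The 5-membered ring with one sulfur and one =N– is planar and fully conjugated; 2 ring double bonds (4 π electrons) plus a heteroatom lone pair (2) give 6 π electrons. 6 = 4(1)+2, so it is aromatic (thiazole).
2 of the 5 rings are aromatic. Total: 2.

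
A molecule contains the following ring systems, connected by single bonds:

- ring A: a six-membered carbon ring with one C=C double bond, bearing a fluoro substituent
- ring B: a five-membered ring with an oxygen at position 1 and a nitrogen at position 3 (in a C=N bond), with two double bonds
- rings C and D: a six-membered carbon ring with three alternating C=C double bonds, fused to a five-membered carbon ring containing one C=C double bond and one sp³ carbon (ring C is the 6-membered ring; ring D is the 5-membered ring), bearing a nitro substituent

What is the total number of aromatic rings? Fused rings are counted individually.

Ring A has four sp³ carbons, so it is not fully conjugated — not aromatic (cyclohexene).
Ring B is planar and fully conjugated; 2 ring double bonds (4 π electrons) plus a heteroatom lone pair (2) give 6 π electrons. Since 6 = 4n+2 (n=1), ring B is aromatic (oxazole).
Ring C is planar and fully conjugated; 3 ring double bonds give 6 π electrons. 6 = 4(1)+2, so ring C is aromatic (benzene ring).
Ring D has one sp³ carbon, so it is not fully conjugated — not aromatic (cyclopentene ring).
Aromatic: B, C. Total: 2.

2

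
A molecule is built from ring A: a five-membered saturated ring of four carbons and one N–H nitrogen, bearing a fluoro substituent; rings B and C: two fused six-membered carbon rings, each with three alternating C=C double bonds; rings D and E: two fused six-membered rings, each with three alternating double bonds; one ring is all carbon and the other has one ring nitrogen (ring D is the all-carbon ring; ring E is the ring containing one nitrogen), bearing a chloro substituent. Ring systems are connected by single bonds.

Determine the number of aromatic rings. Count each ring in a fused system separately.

Ring A has only sp³ atoms, so it is not fully conjugated — not aromatic (pyrrolidine).
Rings B and C form a fused bicyclic system with 10 sp² atoms and 10 π electrons from ring double bonds. 10 = 4(2)+2, so the system is aromatic and both rings count as aromatic (naphthalene).
Rings D and E form a fused bicyclic system (with one nitrogen) with 10 sp² atoms and 10 π electrons from ring double bonds. 10 = 4(2)+2, so the system is aromatic and both rings count as aromatic (quinoline).
Aromatic: B, C, D, E. Total: 4.

4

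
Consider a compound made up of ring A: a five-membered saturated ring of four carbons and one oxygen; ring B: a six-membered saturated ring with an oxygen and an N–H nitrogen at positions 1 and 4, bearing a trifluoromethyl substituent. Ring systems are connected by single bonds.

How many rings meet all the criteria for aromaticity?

Ring A has only sp³ atoms, so it is not fully conjugated — not aromatic (tetrahydrofuran).
Ring B has only sp³ atoms, so it is not fully conjugated — not aromatic (morpholine).
No ring is aromatic. Total: 0.

0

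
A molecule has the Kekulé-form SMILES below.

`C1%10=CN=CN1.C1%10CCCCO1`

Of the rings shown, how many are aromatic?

1

The SMILES encodes a five-membered ring with nitrogens at positions 1 and 3 (one bearing H, one in a C=N bond) and two double bonds; a six-membered saturated ring of five carbons and one oxygen.
The 5-membered ring with two nitrogens (one N–H, one =N–) is fully conjugated (every ring atom contributes a p orbital); 2 ring double bonds (4 π electrons) plus a heteroatom lone pair (2) give 6 π electrons. 6 = 4(1)+2, so it is aromatic (imidazole).
The 6-membered ring with one oxygen has only sp³ atoms, so it is not fully conjugated — not aromatic (tetrahydropyran).
1 of the 2 rings is aromatic. Total: 1.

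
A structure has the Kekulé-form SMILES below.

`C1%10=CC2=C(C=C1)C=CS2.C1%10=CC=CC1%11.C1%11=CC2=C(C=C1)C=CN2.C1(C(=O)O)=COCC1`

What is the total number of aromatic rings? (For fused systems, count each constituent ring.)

The SMILES encodes a six-membered carbon ring with three alternating C=C double bonds, fused to a five-membered ring containing one sulfur and two C=C double bonds; a five-membered carbon ring with two conjugated C=C double bonds and one sp³ carbon; a six-membered carbon ring with three alternating C=C double bonds, fused to a five-membered ring containing one N–H nitrogen and two C=C double bonds; a five-membered ring of four carbons and one oxygen, with one C=C double bond and two sp³ carbons.
The fused 6/5-membered bicyclic (with one sulfur) is a single π system with 9 sp² atoms and 10 π electrons from ring double bonds plus a heteroatom lone pair. 10 = 4(2)+2, so the system is aromatic and both rings count as aromatic (benzothiophene).
The 5-membered ring has one sp³ carbon, so it is not fully conjugated — not aromatic (cyclopentadiene).
The fused 6/5-membered bicyclic (with one N–H) is a single π system with 9 sp² atoms and 10 π electrons from ring double bonds plus a heteroatom lone pair. 10 = 4(2)+2, so the system is aromatic and both rings count as aromatic (indole).
The 5-membered ring with one oxygen has two sp³ carbons, so it is not fully conjugated — not aromatic (2,3-dihydrofuran).
4 of the 6 rings are aromatic. Total: 4.

4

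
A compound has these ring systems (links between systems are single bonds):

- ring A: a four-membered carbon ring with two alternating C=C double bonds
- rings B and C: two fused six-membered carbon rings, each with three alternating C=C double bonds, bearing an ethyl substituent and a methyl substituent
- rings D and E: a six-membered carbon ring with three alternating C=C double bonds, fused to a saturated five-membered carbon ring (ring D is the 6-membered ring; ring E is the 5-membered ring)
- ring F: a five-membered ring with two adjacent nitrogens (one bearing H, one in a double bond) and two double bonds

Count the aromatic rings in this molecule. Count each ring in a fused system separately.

4

Ring A has only sp² ring atoms; a planar conformation would have a fully conjugated π system of 4 electrons. But 4 = 4(1), which is 4n not 4n+2, so ring A is not aromatic (cyclobutadiene) — cyclobutadiene is antiaromatic and distorts to a rectangle.
Rings B and C form a fused bicyclic system with 10 sp² atoms and 10 π electrons from ring double bonds. 10 = 4(2)+2, so the system is aromatic and both rings count as aromatic (naphthalene).
Ring D is planar and fully conjugated; 3 ring double bonds give 6 π electrons. That satisfies 4n+2 with n=1, so ring D is aromatic (benzene ring).
Ring E has three sp³ carbons, so it is not fully conjugated — not aromatic (cyclopentane ring).
Ring F is fully conjugated (every ring atom contributes a p orbital); 2 ring double bonds (4 π electrons) plus a heteroatom lone pair (2) give 6 π electrons. That satisfies 4n+2 with n=1, so ring F is aromatic (pyrazole).
Aromatic: B, C, D, F. Total: 4.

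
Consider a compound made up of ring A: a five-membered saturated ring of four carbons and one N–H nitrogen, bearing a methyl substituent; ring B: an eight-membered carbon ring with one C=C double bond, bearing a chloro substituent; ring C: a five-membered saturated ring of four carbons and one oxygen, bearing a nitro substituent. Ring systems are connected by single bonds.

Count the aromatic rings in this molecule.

Ring A has only sp³ atoms, so it is not fully conjugated — not aromatic (pyrrolidine).
Ring B has six sp³ carbons, so it is not fully conjugated — not aromatic (cyclooctene).
Ring C has only sp³ atoms, so it is not fully conjugated — not aromatic (tetrahydrofuran).
No ring is aromatic. Total: 0.

0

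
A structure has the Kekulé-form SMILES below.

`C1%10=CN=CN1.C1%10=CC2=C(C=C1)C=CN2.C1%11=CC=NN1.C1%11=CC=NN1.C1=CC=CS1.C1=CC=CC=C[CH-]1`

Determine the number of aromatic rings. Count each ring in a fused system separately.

6

The SMILES encodes a five-membered ring with nitrogens at positions 1 and 3 (one bearing H, one in a C=N bond) and two double bonds; a six-membered carbon ring with three alternating C=C double bonds, fused to a five-membered ring containing one N–H nitrogen and two C=C double bonds; a five-membered ring with two adjacent nitrogens (one bearing H, one in a double bond) and two double bonds; a five-membered ring with two adjacent nitrogens (one bearing H, one in a double bond) and two double bonds; a five-membered ring of four carbons and one sulfur, with two C=C double bonds; a seven-membered all-carbon ring bearing a negative charge on one carbon, with three C=C double bonds.
The 5-membered ring with two nitrogens (one N–H, one =N–) is fully conjugated (every ring atom contributes a p orbital); 2 ring double bonds (4 π electrons) plus a heteroatom lone pair (2) give 6 π electrons. Since 6 = 4n+2 (n=1), it is aromatic (imidazole).
The fused 6/5-membered bicyclic (with one N–H) is a single π system with 9 sp² atoms and 10 π electrons from ring double bonds plus a heteroatom lone pair. 10 = 4(2)+2, so the system is aromatic and both rings count as aromatic (indole).
The 5-membered ring with two adjacent nitrogens (one N–H, one =N–) has a continuous p-orbital overlap around the ring; 2 ring double bonds (4 π electrons) plus a heteroatom lone pair (2) give 6 π electrons. That satisfies 4n+2 with n=1, so it is aromatic (pyrazole).
The second 5-membered ring with two adjacent nitrogens (one N–H, one =N–) is planar and fully conjugated; 2 ring double bonds (4 π electrons) plus a heteroatom lone pair (2) give 6 π electrons. 6 = 4(1)+2, so it is aromatic (pyrazole).
The 5-membered ring with one sulfur is planar and fully conjugated; 2 ring double bonds (4 π electrons) plus a heteroatom lone pair (2) give 6 π electrons. 6 = 4(1)+2, so it is aromatic (thiophene).
The 7-membered ring has only sp² ring atoms; a planar conformation would have a fully conjugated π system of 8 electrons. But 8 = 4(2), which is 4n not 4n+2, so it is not aromatic (cycloheptatrienyl anion).
6 of the 7 rings are aromatic. Total: 6.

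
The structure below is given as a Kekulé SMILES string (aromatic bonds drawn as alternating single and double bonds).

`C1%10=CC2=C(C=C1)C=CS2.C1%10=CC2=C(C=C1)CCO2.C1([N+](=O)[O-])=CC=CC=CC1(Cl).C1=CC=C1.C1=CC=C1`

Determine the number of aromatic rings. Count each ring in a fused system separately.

3

The SMILES encodes a six-membered carbon ring with three alternating C=C double bonds, fused to a five-membered ring containing one sulfur and two C=C double bonds; a six-membered carbon ring with three alternating C=C double bonds, fused to a five-membered ring containing one oxygen and two sp³ carbons; a seven-membered carbon ring with three C=C double bonds and one sp³ carbon; a four-membered carbon ring with two alternating C=C double bonds; a four-membered carbon ring with two alternating C=C double bonds.
The fused 6/5-membered bicyclic (with one sulfur) is a single π system with 9 sp² atoms and 10 π electrons from ring double bonds plus a heteroatom lone pair. 10 = 4(2)+2, so the system is aromatic and both rings count as aromatic (benzothiophene).
The 6-membered ring has a continuous p-orbital overlap around the ring; 3 ring double bonds give 6 π electrons. Since 6 = 4n+2 (n=1), it is aromatic (benzene ring).
The 5-membered ring with one oxygen has two sp³ carbons, so it is not fully conjugated — not aromatic (oxolane ring).
The 7-membered ring has one sp³ carbon, so it is not fully conjugated — not aromatic (cycloheptatriene).
The 4-membered ring has only sp² ring atoms; a planar conformation would have a fully conjugated π system of 4 electrons. But 4 = 4(1), which is 4n not 4n+2, so it is not aromatic (cyclobutadiene) — cyclobutadiene is antiaromatic and distorts to a rectangle.
The second 4-membered ring has only sp² ring atoms; a planar conformation would have a fully conjugated π system of 4 electrons. But 4 = 4(1), which is 4n not 4n+2, so it is not aromatic (cyclobutadiene) — cyclobutadiene is antiaromatic and distorts to a rectangle.
3 of the 7 rings are aromatic. Total: 3.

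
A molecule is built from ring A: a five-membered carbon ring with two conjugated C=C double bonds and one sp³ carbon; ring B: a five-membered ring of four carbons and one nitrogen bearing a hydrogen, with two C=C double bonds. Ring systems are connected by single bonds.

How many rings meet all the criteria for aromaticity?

Ring A has one sp³ carbon, so it is not fully conjugated — not aromatic (cyclopentadiene).
Ring B is planar and fully conjugated; 2 ring double bonds (4 π electrons) plus a heteroatom lone pair (2) give 6 π electrons. 6 = 4(1)+2, so ring B is aromatic (pyrrole).
Aromatic: B. Total: 1.

1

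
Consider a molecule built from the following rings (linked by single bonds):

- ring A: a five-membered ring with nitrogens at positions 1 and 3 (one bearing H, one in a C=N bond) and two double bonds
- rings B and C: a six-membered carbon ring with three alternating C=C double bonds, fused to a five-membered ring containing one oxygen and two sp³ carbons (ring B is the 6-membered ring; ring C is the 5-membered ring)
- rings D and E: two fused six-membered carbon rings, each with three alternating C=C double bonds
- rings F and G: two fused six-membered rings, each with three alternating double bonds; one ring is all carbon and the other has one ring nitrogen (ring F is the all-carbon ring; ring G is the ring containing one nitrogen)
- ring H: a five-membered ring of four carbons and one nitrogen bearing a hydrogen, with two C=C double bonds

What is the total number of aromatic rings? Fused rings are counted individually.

7

Ring A is planar and fully conjugated; 2 ring double bonds (4 π electrons) plus a heteroatom lone pair (2) give 6 π electrons. 6 = 4(1)+2, so ring A is aromatic (imidazole).
Ring B is fully conjugated (every ring atom contributes a p orbital); 3 ring double bonds give 6 π electrons. That satisfies 4n+2 with n=1, so ring B is aromatic (benzene ring).
Ring C has two sp³ carbons, so it is not fully conjugated — not aromatic (oxolane ring).
Rings D and E form a fused bicyclic system with 10 sp² atoms and 10 π electrons from ring double bonds. 10 = 4(2)+2, so the system is aromatic and both rings count as aromatic (naphthalene).
Rings F and G form a fused bicyclic system (with one nitrogen) with 10 sp² atoms and 10 π electrons from ring double bonds. 10 = 4(2)+2, so the system is aromatic and both rings count as aromatic (quinoline).
Ring H is fully conjugated (every ring atom contributes a p orbital); 2 ring double bonds (4 π electrons) plus a heteroatom lone pair (2) give 6 π electrons. 6 = 4(1)+2, so ring H is aromatic (pyrrole).
Aromatic: A, B, D, E, F, G, H. Total: 7.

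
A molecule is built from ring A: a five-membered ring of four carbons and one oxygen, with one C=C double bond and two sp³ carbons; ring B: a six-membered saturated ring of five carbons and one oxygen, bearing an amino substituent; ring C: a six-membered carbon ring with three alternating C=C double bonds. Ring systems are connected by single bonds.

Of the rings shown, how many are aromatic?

1

Ring A has two sp³ carbons, so it is not fully conjugated — not aromatic (2,3-dihydrofuran).
Ring B has only sp³ atoms, so it is not fully conjugated — not aromatic (tetrahydropyran).
Ring C has a continuous p-orbital overlap around the ring; 3 ring double bonds give 6 π electrons. 6 = 4(1)+2, so ring C is aromatic (benzene).
Aromatic: C. Total: 1.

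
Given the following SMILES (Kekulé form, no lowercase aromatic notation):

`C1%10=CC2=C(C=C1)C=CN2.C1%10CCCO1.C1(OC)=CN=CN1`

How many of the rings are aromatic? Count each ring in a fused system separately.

The SMILES encodes a six-membered carbon ring with three alternating C=C double bonds, fused to a five-membered ring containing one N–H nitrogen and two C=C double bonds; a five-membered saturated ring of four carbons and one oxygen; a five-membered ring with nitrogens at positions 1 and 3 (one bearing H, one in a C=N bond) and two double bonds.
The fused 6/5-membered bicyclic (with one N–H) is a single π system with 9 sp² atoms and 10 π electrons from ring double bonds plus a heteroatom lone pair. 10 = 4(2)+2, so the system is aromatic and both rings count as aromatic (indole).
The 5-membered ring with one oxygen has only sp³ atoms, so it is not fully conjugated — not aromatic (tetrahydrofuran).
The 5-membered ring with two nitrogens (one N–H, one =N–) is planar and fully conjugated; 2 ring double bonds (4 π electrons) plus a heteroatom lone pair (2) give 6 π electrons. That satisfies 4n+2 with n=1, so it is aromatic (imidazole).
3 of the 4 rings are aromatic. Total: 3.

3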